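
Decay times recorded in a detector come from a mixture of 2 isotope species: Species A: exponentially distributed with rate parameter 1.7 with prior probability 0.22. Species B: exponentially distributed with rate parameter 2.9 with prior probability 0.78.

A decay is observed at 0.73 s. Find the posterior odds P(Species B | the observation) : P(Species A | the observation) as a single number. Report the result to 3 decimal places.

2.519

Since P(k|x) ∝ w_k f_k(x), the posterior odds are w_i f_i(x) / (w_j f_j(x)).
Component likelihoods at x = 0.73 s:
  p_A = 1.7·e^(−1.7·0.73) = 1.7·e^(−1.2410) = 0.491461
  p_B = 2.9·e^(−2.9·0.73) = 2.9·e^(−2.1170) = 0.349138
Odds = (0.78/0.22) × (0.349138/0.491461) = 3.54545 × 0.710407 ≈ 2.519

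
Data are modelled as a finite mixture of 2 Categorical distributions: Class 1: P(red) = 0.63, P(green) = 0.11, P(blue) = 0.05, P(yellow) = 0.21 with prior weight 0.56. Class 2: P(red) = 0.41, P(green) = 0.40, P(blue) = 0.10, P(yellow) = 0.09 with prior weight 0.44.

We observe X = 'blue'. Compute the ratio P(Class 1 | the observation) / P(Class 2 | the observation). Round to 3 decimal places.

Posterior odds = (π_i f_i(x)) / (π_j f_j(x)); the normalising sum cancels.
Evaluate each component's likelihood at the observed value:
  f_1 = 0.05
  f_2 = 0.1
0.028 / 0.044 ≈ 0.636

0.636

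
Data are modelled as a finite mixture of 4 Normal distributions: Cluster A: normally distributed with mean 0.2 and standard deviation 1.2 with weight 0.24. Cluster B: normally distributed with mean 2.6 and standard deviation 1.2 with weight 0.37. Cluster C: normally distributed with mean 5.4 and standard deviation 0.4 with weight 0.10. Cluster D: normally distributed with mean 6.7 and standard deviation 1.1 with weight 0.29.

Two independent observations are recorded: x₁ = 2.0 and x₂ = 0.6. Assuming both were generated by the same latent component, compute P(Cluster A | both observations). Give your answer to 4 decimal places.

The responsibility of component k is π_k f_k(x) divided by Σ_j π_j f_j(x).
Since both observations come from the same component, the likelihood for component k is f_k(x₁)·f_k(x₂).
  p_A = [(1/(1.2·√(2π)))·exp(−(2.0−0.2)²/(2·1.2²)) = 0.332452·exp(-1.12500) = 0.107931] × [0.314486] = 0.0339429
  p_B = [(1/(1.2·√(2π)))·exp(−(2.0−2.6)²/(2·1.2²)) = 0.332452·exp(-0.12500) = 0.293388] × [0.0828976] = 0.0243211
  p_C = [(1/(0.4·√(2π)))·exp(−(2.0−5.4)²/(2·0.4²)) = 0.997356·exp(-36.12500) = 2.04156e-16] × [5.36596e-32] = 1.09549e-47
  p_D = [(1/(1.1·√(2π)))·exp(−(2.0−6.7)²/(2·1.1²)) = 0.362675·exp(-9.12810) = 3.93762e-05] × [7.61712e-08] = 2.99934e-12
Multiply by the mixture weights:
  π_A·p_A = 0.24 × 0.0339429 = 0.00814629
  π_B·p_B = 0.37 × 0.0243211 = 0.00899882
  π_C·p_C = 0.10 × 1.09549e-47 = 1.09549e-48
  π_D·p_D = 0.29 × 2.99934e-12 = 8.69808e-13
Marginal: 0.00814629 + 0.00899882 + 1.09549e-48 + 8.69808e-13 = 0.0171451
P(Cluster A | data) = 0.00814629 / 0.0171451 ≈ 0.4751

0.4751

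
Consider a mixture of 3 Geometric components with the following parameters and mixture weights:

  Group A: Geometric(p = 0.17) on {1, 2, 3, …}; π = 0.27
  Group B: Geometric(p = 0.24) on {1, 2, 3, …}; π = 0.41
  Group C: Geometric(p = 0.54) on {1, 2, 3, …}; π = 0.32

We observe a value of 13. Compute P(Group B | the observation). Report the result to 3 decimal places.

By Bayes' theorem, P(k | x) = P(Z=k) f_k(x) / Σ_j P(Z=j) f_j(x).
Geometric probabilities:
  f_A = 0.17·(1−0.17)^12 = 0.17·0.10689 = 0.0181713
  f_B = 0.24·(1−0.24)^12 = 0.24·0.0371333 = 0.00891198
  f_C = 0.54·(1−0.54)^12 = 0.54·8.97623e-05 = 4.84716e-05
Multiply by the mixture weights:
  P(Z=A)·f_A = 0.27 × 0.0181713 = 0.00490625
  P(Z=B)·f_B = 0.41 × 0.00891198 = 0.00365391
  P(Z=C)·f_C = 0.32 × 4.84716e-05 = 1.55109e-05
Marginal: 0.00490625 + 0.00365391 + 1.55109e-05 = 0.00857568
Responsibility of Group B: 0.00365391 / 0.00857568 ≈ 0.426

0.426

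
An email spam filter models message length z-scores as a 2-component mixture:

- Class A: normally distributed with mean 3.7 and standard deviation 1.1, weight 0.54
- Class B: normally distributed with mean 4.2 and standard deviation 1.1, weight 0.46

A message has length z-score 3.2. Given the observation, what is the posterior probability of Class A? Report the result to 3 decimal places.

By Bayes' theorem, P(k | x) = π_k f_k(x) / Σ_j π_j f_j(x).
Evaluate each component's likelihood at the observed value:
  L_A = (1/(1.1·√(2π)))·exp(−(3.2−3.7)²/(2·1.1²)) = 0.362675·exp(-0.10331) = 0.327079
  L_B = (1/(1.1·√(2π)))·exp(−(3.2−4.2)²/(2·1.1²)) = 0.362675·exp(-0.41322) = 0.239915
Prior × likelihood for each component:
  π_A·L_A = 0.54 × 0.327079 = 0.176622
  π_B·L_B = 0.46 × 0.239915 = 0.110361
Denominator: 0.176622 + 0.110361 = 0.286983
P(Class A | the observation) ≈ 0.615

0.615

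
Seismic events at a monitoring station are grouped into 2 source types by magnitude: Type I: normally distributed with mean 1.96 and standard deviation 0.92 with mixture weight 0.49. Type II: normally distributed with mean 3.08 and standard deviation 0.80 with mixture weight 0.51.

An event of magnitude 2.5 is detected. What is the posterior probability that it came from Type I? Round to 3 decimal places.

P(component k | x) = π_k·f_k(x) / marginal(x), where marginal(x) = Σ_j π_j·f_j(x).
Evaluate each component's likelihood at the observed value:
  f_I = (1/(0.92·√(2π)))·exp(−(2.5−1.96)²/(2·0.92²)) = 0.433633·exp(-0.17226) = 0.365015
  f_II = (1/(0.80·√(2π)))·exp(−(2.5−3.08)²/(2·0.80²)) = 0.498678·exp(-0.26281) = 0.383426
Prior × likelihood for each component:
  π_I·f_I = 0.49 × 0.365015 = 0.178858
  π_II·f_II = 0.51 × 0.383426 = 0.195547
Marginal: 0.178858 + 0.195547 = 0.374405
So the posterior for Type I is 0.178858 / 0.374405 ≈ 0.478.

0.478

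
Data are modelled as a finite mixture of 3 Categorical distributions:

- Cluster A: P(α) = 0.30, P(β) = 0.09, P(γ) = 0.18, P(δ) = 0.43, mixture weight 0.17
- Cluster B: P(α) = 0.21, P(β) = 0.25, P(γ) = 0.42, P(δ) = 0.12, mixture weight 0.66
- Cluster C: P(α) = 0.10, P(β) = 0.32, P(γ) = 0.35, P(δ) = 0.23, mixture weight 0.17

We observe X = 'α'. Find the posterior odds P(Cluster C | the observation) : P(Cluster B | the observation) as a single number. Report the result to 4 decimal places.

Posterior odds = (P(Z=i) f_i(x)) / (P(Z=j) f_j(x)); the normalising sum cancels.
Categorical probabilities:
  f_A = P(α | comp) = 0.30
  f_B = P(α | comp) = 0.21
  f_C = P(α | comp) = 0.10
Odds = (0.17/0.66) × (0.1/0.21) = 0.257576 × 0.47619 ≈ 0.1227

0.1227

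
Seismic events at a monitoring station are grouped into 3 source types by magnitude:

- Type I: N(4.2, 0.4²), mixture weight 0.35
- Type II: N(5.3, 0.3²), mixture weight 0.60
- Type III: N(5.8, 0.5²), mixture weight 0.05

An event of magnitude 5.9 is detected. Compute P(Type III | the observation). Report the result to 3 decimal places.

Apply Bayes' rule: the posterior for each component is proportional to its prior times its likelihood at x.
Evaluate each component's likelihood at the observed value:
  L_I = 0.000119297
  L_II = 0.17997
  L_III = 0.782085
Weight by the priors:
  π_I·L_I = 0.35 × 0.000119297 = 4.17538e-05
  π_II·L_II = 0.60 × 0.17997 = 0.107982
  π_III·L_III = 0.05 × 0.782085 = 0.0391043
Evidence: 4.17538e-05 + 0.107982 + 0.0391043 = 0.147128
P(Type III | data) ≈ 0.266

0.266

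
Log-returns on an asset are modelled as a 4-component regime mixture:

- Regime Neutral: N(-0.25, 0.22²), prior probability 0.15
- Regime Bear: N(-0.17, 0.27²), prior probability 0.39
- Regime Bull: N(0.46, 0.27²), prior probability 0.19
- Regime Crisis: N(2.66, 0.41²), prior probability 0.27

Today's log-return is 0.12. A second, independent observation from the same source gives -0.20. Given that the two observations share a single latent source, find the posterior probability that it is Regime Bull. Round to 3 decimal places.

Posterior ∝ prior × likelihood, so P(k | x) ∝ w_k f_k(x); normalise over all components.
Since both observations come from the same component, the likelihood for component k is f_k(x₁)·f_k(x₂).
  p_Neutral = [0.440843] × [1.76714] = 0.779031
  p_Bear = [0.829923] × [1.46847] = 1.21872
  p_Bull = [0.668665] × [0.0744774] = 0.0498004
  p_Crisis = [4.50937e-09] × [2.64198e-11] = 1.19137e-19
Unnormalised posteriors:
  w_Neutral·p_Neutral = 0.15 × 0.779031 = 0.116855
  w_Bear·p_Bear = 0.39 × 1.21872 = 0.4753
  w_Bull·p_Bull = 0.19 × 0.0498004 = 0.00946208
  w_Crisis·p_Crisis = 0.27 × 1.19137e-19 = 3.21669e-20
Denominator: 0.116855 + 0.4753 + 0.00946208 + 3.21669e-20 = 0.601617
P(Regime Bull | x₁,x₂) = 0.00946208 / 0.601617 ≈ 0.016

0.016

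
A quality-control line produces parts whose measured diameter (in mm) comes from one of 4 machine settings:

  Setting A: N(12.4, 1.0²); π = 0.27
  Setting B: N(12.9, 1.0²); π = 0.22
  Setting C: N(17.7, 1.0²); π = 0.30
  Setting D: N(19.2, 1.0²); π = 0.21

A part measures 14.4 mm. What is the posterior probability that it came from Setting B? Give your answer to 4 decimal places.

0.6537

The responsibility of component k is w_k f_k(x) divided by Σ_j w_j f_j(x).
Evaluate each component's likelihood at the observed value:
  L_A = 0.053991
  L_B = 0.129518
  L_C = 0.00172257
  L_D = 3.9613e-06
Unnormalised posteriors:
  w_A·L_A = 0.27 × 0.053991 = 0.0145776
  w_B·L_B = 0.22 × 0.129518 = 0.0284939
  w_C·L_C = 0.30 × 0.00172257 = 0.000516771
  w_D·L_D = 0.21 × 3.9613e-06 = 8.31873e-07
Evidence: 0.0145776 + 0.0284939 + 0.000516771 + 8.31873e-07 = 0.043589
P(Setting B | 14.4 mm) ≈ 0.6537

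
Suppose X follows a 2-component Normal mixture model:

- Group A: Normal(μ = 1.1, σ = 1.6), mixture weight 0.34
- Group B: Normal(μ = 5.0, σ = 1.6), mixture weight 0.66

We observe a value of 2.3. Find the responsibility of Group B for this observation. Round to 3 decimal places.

Posterior ∝ prior × likelihood, so P(k | x) ∝ w_k f_k(x); normalise over all components.
Normal densities:
  f_A = 0.188211
  f_B = 0.0600384
Prior × likelihood for each component:
  w_A·f_A = 0.34 × 0.188211 = 0.0639917
  w_B·f_B = 0.66 × 0.0600384 = 0.0396254
Sum: 0.0639917 + 0.0396254 = 0.103617
Responsibility of Group B: 0.0396254 / 0.103617 ≈ 0.382

0.382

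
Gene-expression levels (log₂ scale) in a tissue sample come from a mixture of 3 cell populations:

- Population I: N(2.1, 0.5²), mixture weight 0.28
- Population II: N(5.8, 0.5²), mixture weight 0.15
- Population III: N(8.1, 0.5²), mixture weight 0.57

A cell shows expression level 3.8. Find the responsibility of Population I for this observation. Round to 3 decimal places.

Apply Bayes' rule: the posterior for each component is proportional to its prior times its likelihood at x.
Evaluate each component's likelihood at the observed value:
  p_I = (1/(0.5·√(2π)))·exp(−(3.8−2.1)²/(2·0.5²)) = 0.797885·exp(-5.78000) = 0.00246444
  p_II = (1/(0.5·√(2π)))·exp(−(3.8−5.8)²/(2·0.5²)) = 0.797885·exp(-8.00000) = 0.00026766
  p_III = (1/(0.5·√(2π)))·exp(−(3.8−8.1)²/(2·0.5²)) = 0.797885·exp(-36.98000) = 6.94593e-17
Prior × likelihood for each component:
  π_I·p_I = 0.28 × 0.00246444 = 0.000690043
  π_II·p_II = 0.15 × 0.00026766 = 4.01491e-05
  π_III·p_III = 0.57 × 6.94593e-17 = 3.95918e-17
Evidence: 0.000690043 + 4.01491e-05 + 3.95918e-17 = 0.000730192
Responsibility of Population I: 0.000690043 / 0.000730192 ≈ 0.945

0.945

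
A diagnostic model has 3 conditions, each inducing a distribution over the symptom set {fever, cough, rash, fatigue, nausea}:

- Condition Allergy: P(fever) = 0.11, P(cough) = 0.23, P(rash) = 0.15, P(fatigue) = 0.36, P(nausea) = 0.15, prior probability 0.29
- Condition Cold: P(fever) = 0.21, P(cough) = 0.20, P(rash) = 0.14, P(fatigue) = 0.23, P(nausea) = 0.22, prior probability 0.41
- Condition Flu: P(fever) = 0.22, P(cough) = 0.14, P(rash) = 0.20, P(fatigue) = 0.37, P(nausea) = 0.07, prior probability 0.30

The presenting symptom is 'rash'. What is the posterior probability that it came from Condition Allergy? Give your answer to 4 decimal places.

0.2704

Posterior ∝ prior × likelihood, so P(k | x) ∝ π_k f_k(x); normalise over all components.
Component likelihoods at x = 'rash':
  L_Allergy = P(rash | comp) = 0.15
  L_Cold = P(rash | comp) = 0.14
  L_Flu = P(rash | comp) = 0.20
Weight by the priors:
  π_Allergy·L_Allergy = 0.29 × 0.15 = 0.0435
  π_Cold·L_Cold = 0.41 × 0.14 = 0.0574
  π_Flu·L_Flu = 0.30 × 0.2 = 0.06
Evidence: 0.0435 + 0.0574 + 0.06 = 0.1609
So the posterior for Condition Allergy is 0.0435 / 0.1609 ≈ 0.2704.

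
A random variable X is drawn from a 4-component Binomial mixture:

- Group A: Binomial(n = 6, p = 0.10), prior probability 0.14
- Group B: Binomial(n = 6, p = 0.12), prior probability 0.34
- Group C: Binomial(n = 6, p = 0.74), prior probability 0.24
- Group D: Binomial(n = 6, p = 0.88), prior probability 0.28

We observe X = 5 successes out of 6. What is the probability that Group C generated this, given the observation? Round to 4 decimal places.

0.4384

P(component k | x) = w_k·f_k(x) / marginal(x), where marginal(x) = Σ_j w_j·f_j(x).
Binomial probabilities:
  L_A = C(6,5)·0.10^5·0.90^1 = 6·1e-05·0.9 = 5.4e-05
  L_B = C(6,5)·0.12^5·0.88^1 = 6·2.48832e-05·0.88 = 0.000131383
  L_C = C(6,5)·0.74^5·0.26^1 = 6·0.221901·0.26 = 0.346165
  L_D = C(6,5)·0.88^5·0.12^1 = 6·0.527732·0.12 = 0.379967
Weight by the priors:
  w_A·L_A = 0.14 × 5.4e-05 = 7.56e-06
  w_B·L_B = 0.34 × 0.000131383 = 4.46703e-05
  w_C·L_C = 0.24 × 0.346165 = 0.0830796
  w_D·L_D = 0.28 × 0.379967 = 0.106391
Normaliser: 7.56e-06 + 4.46703e-05 + 0.0830796 + 0.106391 = 0.189523
Responsibility of Group C: 0.0830796 / 0.189523 ≈ 0.4384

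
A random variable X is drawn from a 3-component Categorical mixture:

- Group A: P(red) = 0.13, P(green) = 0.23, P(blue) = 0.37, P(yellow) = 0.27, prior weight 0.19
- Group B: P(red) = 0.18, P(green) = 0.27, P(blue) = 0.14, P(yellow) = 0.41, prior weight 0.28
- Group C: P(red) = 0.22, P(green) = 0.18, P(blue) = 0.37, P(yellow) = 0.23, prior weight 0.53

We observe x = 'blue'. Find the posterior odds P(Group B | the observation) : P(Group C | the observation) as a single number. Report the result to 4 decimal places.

0.1999

Posterior odds = (π_i f_i(x)) / (π_j f_j(x)); the normalising sum cancels.
Evaluate each component's likelihood at the observed value:
  L_A = P(blue | comp) = 0.37
  L_B = P(blue | comp) = 0.14
  L_C = P(blue | comp) = 0.37
Posterior odds = (π_B·L_B) / (π_C·L_C) = (0.28·0.14) / (0.53·0.37) = 0.0392 / 0.1961 ≈ 0.1999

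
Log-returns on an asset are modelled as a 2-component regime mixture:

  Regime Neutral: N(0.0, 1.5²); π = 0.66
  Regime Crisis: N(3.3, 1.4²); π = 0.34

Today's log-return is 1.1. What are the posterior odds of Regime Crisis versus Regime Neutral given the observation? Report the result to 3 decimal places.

0.210

Since P(k|x) ∝ π_k f_k(x), the posterior odds are π_i f_i(x) / (π_j f_j(x)).
Evaluate each component's likelihood at the observed value:
  f_Neutral = 0.203255
  f_Crisis = 0.0829013
0.0281864 / 0.134148 ≈ 0.210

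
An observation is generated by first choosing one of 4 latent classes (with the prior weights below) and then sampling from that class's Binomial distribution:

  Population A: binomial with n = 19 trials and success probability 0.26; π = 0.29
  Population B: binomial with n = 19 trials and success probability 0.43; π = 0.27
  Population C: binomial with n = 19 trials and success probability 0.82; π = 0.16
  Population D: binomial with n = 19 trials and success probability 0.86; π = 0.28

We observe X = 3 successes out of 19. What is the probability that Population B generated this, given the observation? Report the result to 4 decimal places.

P(component k | x) = P(Z=k)·f_k(x) / marginal(x), where marginal(x) = Σ_j P(Z=j)·f_j(x).
Component likelihoods at x = 3 successes out of 19:
  L_A = C(19,3)·0.26^3·0.74^16 = 969·0.017576·0.00808551 = 0.137706
  L_B = C(19,3)·0.43^3·0.57^16 = 969·0.079507·0.000124165 = 0.00956592
  L_C = C(19,3)·0.82^3·0.18^16 = 969·0.551368·1.2144e-12 = 6.48822e-10
  L_D = C(19,3)·0.86^3·0.14^16 = 969·0.636056·2.17795e-14 = 1.34236e-11
Unnormalised posteriors:
  P(Z=A)·L_A = 0.29 × 0.137706 = 0.0399346
  P(Z=B)·L_B = 0.27 × 0.00956592 = 0.0025828
  P(Z=C)·L_C = 0.16 × 6.48822e-10 = 1.03811e-10
  P(Z=D)·L_D = 0.28 × 1.34236e-11 = 3.7586e-12
Marginal: 0.0399346 + 0.0025828 + 1.03811e-10 + 3.7586e-12 = 0.0425174
Responsibility of Population B: 0.0025828 / 0.0425174 ≈ 0.0607

0.0607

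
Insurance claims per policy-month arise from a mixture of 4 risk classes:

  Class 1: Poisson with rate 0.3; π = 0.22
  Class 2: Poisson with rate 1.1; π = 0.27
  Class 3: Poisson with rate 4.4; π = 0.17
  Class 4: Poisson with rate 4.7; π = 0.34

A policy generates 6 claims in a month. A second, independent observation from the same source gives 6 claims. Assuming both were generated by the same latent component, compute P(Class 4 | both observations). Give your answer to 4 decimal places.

Posterior ∝ prior × likelihood, so P(k | x) ∝ P(Z=k) f_k(x); normalise over all components.
Since both observations come from the same component, the likelihood for component k is f_k(x₁)·f_k(x₂).
  L_1 = [e^(−0.3)·0.3^6/6! = 7.50078e-07] × [7.50078e-07] = 5.62618e-13
  L_2 = [e^(−1.1)·1.1^6/6! = 0.00081903] × [0.00081903] = 6.7081e-07
  L_3 = [e^(−4.4)·4.4^6/6! = 0.123734] × [0.123734] = 0.01531
  L_4 = [e^(−4.7)·4.7^6/6! = 0.136167] × [0.136167] = 0.0185413
Weight by the priors:
  P(Z=1)·L_1 = 0.22 × 5.62618e-13 = 1.23776e-13
  P(Z=2)·L_2 = 0.27 × 6.7081e-07 = 1.81119e-07
  P(Z=3)·L_3 = 0.17 × 0.01531 = 0.0026027
  P(Z=4)·L_4 = 0.34 × 0.0185413 = 0.00630406
Marginal: 1.23776e-13 + 1.81119e-07 + 0.0026027 + 0.00630406 = 0.00890694
P(Class 4 | x₁,x₂) ≈ 0.7078

0.7078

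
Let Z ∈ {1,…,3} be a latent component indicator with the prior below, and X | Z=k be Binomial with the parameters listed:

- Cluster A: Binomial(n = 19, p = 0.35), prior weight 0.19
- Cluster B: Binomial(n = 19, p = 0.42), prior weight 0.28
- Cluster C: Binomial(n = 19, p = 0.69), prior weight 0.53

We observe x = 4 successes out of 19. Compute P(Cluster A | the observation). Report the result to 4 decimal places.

Posterior ∝ prior × likelihood, so P(k | x) ∝ P(Z=k) f_k(x); normalise over all components.
Evaluate each component's likelihood at the observed value:
  L_A = 0.0908566
  L_B = 0.0341036
  L_C = 2.06161e-05
Prior × likelihood for each component:
  P(Z=A)·L_A = 0.19 × 0.0908566 = 0.0172627
  P(Z=B)·L_B = 0.28 × 0.0341036 = 0.00954902
  P(Z=C)·L_C = 0.53 × 2.06161e-05 = 1.09265e-05
Marginal: 0.0172627 + 0.00954902 + 1.09265e-05 = 0.0268227
Responsibility of Cluster A: 0.0172627 / 0.0268227 ≈ 0.6436

0.6436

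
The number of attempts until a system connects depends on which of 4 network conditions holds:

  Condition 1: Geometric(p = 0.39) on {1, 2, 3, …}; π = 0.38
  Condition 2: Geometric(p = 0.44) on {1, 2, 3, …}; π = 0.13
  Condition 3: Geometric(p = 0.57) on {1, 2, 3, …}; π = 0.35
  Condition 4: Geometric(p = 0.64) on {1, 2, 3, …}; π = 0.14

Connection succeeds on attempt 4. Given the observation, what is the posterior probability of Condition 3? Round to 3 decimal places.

0.249

P(component k | x) = P(Z=k)·f_k(x) / marginal(x), where marginal(x) = Σ_j P(Z=j)·f_j(x).
Geometric probabilities:
  L_1 = 0.0885226
  L_2 = 0.077271
  L_3 = 0.045319
  L_4 = 0.0298598
Prior × likelihood for each component:
  P(Z=1)·L_1 = 0.38 × 0.0885226 = 0.0336386
  P(Z=2)·L_2 = 0.13 × 0.077271 = 0.0100452
  P(Z=3)·L_3 = 0.35 × 0.045319 = 0.0158616
  P(Z=4)·L_4 = 0.14 × 0.0298598 = 0.00418038
Sum: 0.0336386 + 0.0100452 + 0.0158616 + 0.00418038 = 0.0637258
Responsibility of Condition 3: 0.0158616 / 0.0637258 ≈ 0.249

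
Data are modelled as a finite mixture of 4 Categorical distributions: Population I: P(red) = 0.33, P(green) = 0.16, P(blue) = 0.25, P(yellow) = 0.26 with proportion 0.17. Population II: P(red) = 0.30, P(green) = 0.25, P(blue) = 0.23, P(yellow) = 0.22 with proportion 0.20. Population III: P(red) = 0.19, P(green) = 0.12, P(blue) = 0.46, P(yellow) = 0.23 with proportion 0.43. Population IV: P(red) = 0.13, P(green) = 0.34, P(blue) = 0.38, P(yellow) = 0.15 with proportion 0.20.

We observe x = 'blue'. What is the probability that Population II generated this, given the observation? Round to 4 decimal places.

Posterior ∝ prior × likelihood, so P(k | x) ∝ π_k f_k(x); normalise over all components.
Categorical probabilities:
  p_I = P(blue | comp) = 0.25
  p_II = P(blue | comp) = 0.23
  p_III = P(blue | comp) = 0.46
  p_IV = P(blue | comp) = 0.38
Multiply by the mixture weights:
  π_I·p_I = 0.17 × 0.25 = 0.0425
  π_II·p_II = 0.20 × 0.23 = 0.046
  π_III·p_III = 0.43 × 0.46 = 0.1978
  π_IV·p_IV = 0.20 × 0.38 = 0.076
Denominator: 0.0425 + 0.046 + 0.1978 + 0.076 = 0.3623
P(Population II | 'blue') = 0.046 / 0.3623 ≈ 0.1270

0.1270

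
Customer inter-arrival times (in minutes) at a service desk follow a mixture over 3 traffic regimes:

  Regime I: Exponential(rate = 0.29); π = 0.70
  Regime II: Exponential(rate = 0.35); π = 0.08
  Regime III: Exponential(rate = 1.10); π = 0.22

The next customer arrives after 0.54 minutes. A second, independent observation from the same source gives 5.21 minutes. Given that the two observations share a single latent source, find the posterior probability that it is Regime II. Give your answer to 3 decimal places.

By Bayes' theorem, P(k | x) = w_k f_k(x) / Σ_j w_j f_j(x).
Since both observations come from the same component, the likelihood for component k is f_k(x₁)·f_k(x₂).
  p_I = [0.247963] × [0.0640063] = 0.0158712
  p_II = [0.289725] × [0.0565109] = 0.0163726
  p_III = [0.607326] × [0.00356821] = 0.00216707
Unnormalised posteriors:
  w_I·p_I = 0.70 × 0.0158712 = 0.0111098
  w_II·p_II = 0.08 × 0.0163726 = 0.00130981
  w_III·p_III = 0.22 × 0.00216707 = 0.000476755
Marginal: 0.0111098 + 0.00130981 + 0.000476755 = 0.0128964
Responsibility of Regime II: 0.00130981 / 0.0128964 ≈ 0.102

0.102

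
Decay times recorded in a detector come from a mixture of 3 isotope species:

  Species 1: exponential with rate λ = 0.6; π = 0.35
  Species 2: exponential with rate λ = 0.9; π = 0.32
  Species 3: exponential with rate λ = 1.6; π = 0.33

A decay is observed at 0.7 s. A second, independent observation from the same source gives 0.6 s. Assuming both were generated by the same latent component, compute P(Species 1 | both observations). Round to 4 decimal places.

By Bayes' theorem, P(k | x) = π_k f_k(x) / Σ_j π_j f_j(x).
Since both observations come from the same component, the likelihood for component k is f_k(x₁)·f_k(x₂).
  f_1 = [0.394228] × [0.418606] = 0.165026
  f_2 = [0.479333] × [0.524473] = 0.251397
  f_3 = [0.522048] × [0.612629] = 0.319821
Weight by the priors:
  π_1·f_1 = 0.35 × 0.165026 = 0.0577592
  π_2·f_2 = 0.32 × 0.251397 = 0.0804471
  π_3·f_3 = 0.33 × 0.319821 = 0.105541
Marginal: 0.0577592 + 0.0804471 + 0.105541 = 0.243747
Responsibility of Species 1: 0.0577592 / 0.243747 ≈ 0.2370

0.2370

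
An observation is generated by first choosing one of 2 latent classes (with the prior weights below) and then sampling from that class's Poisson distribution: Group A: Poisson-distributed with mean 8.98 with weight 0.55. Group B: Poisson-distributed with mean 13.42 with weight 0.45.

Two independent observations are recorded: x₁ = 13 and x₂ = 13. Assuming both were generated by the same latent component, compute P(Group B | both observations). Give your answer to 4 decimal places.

0.7965

P(component k | x) = π_k·f_k(x) / marginal(x), where marginal(x) = Σ_j π_j·f_j(x).
Since both observations come from the same component, the likelihood for component k is f_k(x₁)·f_k(x₂).
  f_A = [0.0499284] × [0.0499284] = 0.00249284
  f_B = [0.109212] × [0.109212] = 0.0119273
Weight by the priors:
  π_A·f_A = 0.55 × 0.00249284 = 0.00137106
  π_B·f_B = 0.45 × 0.0119273 = 0.00536727
Evidence: 0.00137106 + 0.00536727 = 0.00673833
Responsibility of Group B: 0.00536727 / 0.00673833 ≈ 0.7965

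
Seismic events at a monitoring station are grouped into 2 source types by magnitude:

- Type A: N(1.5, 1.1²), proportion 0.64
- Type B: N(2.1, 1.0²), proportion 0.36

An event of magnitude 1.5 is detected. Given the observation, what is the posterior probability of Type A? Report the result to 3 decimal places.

By Bayes' theorem, P(k | x) = π_k f_k(x) / Σ_j π_j f_j(x).
Component likelihoods at x = 1.5:
  f_A = (1/(1.1·√(2π)))·exp(−(1.5−1.5)²/(2·1.1²)) = 0.362675·exp(-0.00000) = 0.362675
  f_B = (1/(1.0·√(2π)))·exp(−(1.5−2.1)²/(2·1.0²)) = 0.398942·exp(-0.18000) = 0.333225
Weight by the priors:
  π_A·f_A = 0.64 × 0.362675 = 0.232112
  π_B·f_B = 0.36 × 0.333225 = 0.119961
Evidence: 0.232112 + 0.119961 = 0.352073
P(Type A | 1.5) = 0.232112 / 0.352073 ≈ 0.659

0.659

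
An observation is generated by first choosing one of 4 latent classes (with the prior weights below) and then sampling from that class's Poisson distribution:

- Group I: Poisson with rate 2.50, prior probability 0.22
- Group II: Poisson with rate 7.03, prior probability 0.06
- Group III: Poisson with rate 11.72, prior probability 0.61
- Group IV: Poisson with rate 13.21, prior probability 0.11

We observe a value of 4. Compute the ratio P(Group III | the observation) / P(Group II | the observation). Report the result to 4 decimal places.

0.7215

Since P(k|x) ∝ P(Z=k) f_k(x), the posterior odds are P(Z=i) f_i(x) / (P(Z=j) f_j(x)).
Component likelihoods at x = 4:
  L_I = e^(−2.50)·2.50^4/4! = 0.133602
  L_II = e^(−7.03)·7.03^4/4! = 0.0900575
  L_III = e^(−11.72)·11.72^4/4! = 0.00639099
  L_IV = e^(−13.21)·13.21^4/4! = 0.00232472
Odds = (0.61/0.06) × (0.00639099/0.0900575) = 10.1667 × 0.0709656 ≈ 0.7215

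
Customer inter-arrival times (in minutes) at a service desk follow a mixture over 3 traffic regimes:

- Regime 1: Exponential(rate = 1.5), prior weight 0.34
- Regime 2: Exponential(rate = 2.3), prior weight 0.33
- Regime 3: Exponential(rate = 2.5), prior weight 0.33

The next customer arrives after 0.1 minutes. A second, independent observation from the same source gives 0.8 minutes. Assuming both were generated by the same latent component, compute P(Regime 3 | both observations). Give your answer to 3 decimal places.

0.342

Apply Bayes' rule: the posterior for each component is proportional to its prior times its likelihood at x.
Since both observations come from the same component, the likelihood for component k is f_k(x₁)·f_k(x₂).
  p_1 = [1.29106] × [0.451791] = 0.583291
  p_2 = [1.82743] × [0.36528] = 0.667523
  p_3 = [1.947] × [0.338338] = 0.658745
Unnormalised posteriors:
  w_1·p_1 = 0.34 × 0.583291 = 0.198319
  w_2·p_2 = 0.33 × 0.667523 = 0.220283
  w_3·p_3 = 0.33 × 0.658745 = 0.217386
Marginal: 0.198319 + 0.220283 + 0.217386 = 0.635987
Responsibility of Regime 3: 0.217386 / 0.635987 ≈ 0.342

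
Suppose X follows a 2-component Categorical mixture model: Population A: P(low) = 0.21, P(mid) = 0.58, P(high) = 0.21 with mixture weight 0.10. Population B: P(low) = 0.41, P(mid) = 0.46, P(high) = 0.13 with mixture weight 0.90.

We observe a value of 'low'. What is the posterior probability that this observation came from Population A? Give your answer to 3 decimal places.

0.054

The responsibility of component k is w_k f_k(x) divided by Σ_j w_j f_j(x).
Categorical probabilities:
  L_A = 0.21
  L_B = 0.41
Unnormalised posteriors:
  w_A·L_A = 0.10 × 0.21 = 0.021
  w_B·L_B = 0.90 × 0.41 = 0.369
Evidence: 0.021 + 0.369 = 0.39
So the posterior for Population A is 0.021 / 0.39 ≈ 0.054.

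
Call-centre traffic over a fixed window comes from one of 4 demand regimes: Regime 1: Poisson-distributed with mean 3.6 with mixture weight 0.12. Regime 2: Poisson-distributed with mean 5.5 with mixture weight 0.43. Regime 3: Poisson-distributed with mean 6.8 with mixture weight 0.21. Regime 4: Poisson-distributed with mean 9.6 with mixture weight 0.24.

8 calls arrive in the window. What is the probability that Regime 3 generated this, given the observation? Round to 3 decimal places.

0.281

Apply Bayes' rule: the posterior for each component is proportional to its prior times its likelihood at x.
Poisson probabilities:
  p_1 = e^(−3.6)·3.6^8/8! = 0.0191179
  p_2 = e^(−5.5)·5.5^8/8! = 0.0848714
  p_3 = e^(−6.8)·6.8^8/8! = 0.126284
  p_4 = e^(−9.6)·9.6^8/8! = 0.121178
Prior × likelihood for each component:
  P(Z=1)·p_1 = 0.12 × 0.0191179 = 0.00229414
  P(Z=2)·p_2 = 0.43 × 0.0848714 = 0.0364947
  P(Z=3)·p_3 = 0.21 × 0.126284 = 0.0265196
  P(Z=4)·p_4 = 0.24 × 0.121178 = 0.0290826
Denominator: 0.00229414 + 0.0364947 + 0.0265196 + 0.0290826 = 0.0943911
So the posterior for Regime 3 is 0.0265196 / 0.0943911 ≈ 0.281.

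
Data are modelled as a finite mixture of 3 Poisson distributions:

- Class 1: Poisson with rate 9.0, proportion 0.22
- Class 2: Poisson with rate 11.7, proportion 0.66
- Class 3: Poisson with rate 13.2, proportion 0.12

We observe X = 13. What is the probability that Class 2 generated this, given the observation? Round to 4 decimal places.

Apply Bayes' rule: the posterior for each component is proportional to its prior times its likelihood at x.
Evaluate each component's likelihood at the observed value:
  f_1 = e^(−9.0)·9.0^13/13! = 0.0503758
  f_2 = e^(−11.7)·11.7^13/13! = 0.102539
  f_3 = e^(−13.2)·13.2^13/13! = 0.109773
Prior × likelihood for each component:
  w_1·f_1 = 0.22 × 0.0503758 = 0.0110827
  w_2·f_2 = 0.66 × 0.102539 = 0.067676
  w_3·f_3 = 0.12 × 0.109773 = 0.0131727
Denominator: 0.0110827 + 0.067676 + 0.0131727 = 0.0919313
P(Class 2 | 13) ≈ 0.7362

0.7362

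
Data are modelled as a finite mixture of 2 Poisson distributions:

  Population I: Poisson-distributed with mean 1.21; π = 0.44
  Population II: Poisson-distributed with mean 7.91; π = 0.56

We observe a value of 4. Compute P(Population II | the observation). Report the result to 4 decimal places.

Posterior ∝ prior × likelihood, so P(k | x) ∝ π_k f_k(x); normalise over all components.
Poisson probabilities:
  p_I = e^(−1.21)·1.21^4/4! = 0.0266338
  p_II = e^(−7.91)·7.91^4/4! = 0.0598722
Multiply by the mixture weights:
  π_I·p_I = 0.44 × 0.0266338 = 0.0117189
  π_II·p_II = 0.56 × 0.0598722 = 0.0335284
Evidence: 0.0117189 + 0.0335284 = 0.0452473
P(Population II | the observation) ≈ 0.7410

0.7410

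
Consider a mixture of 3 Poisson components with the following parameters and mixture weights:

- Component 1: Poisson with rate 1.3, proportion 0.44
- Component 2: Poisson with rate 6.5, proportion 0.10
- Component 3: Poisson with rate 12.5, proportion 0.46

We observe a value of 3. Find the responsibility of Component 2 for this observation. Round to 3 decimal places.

0.134

By Bayes' theorem, P(k | x) = w_k f_k(x) / Σ_j w_j f_j(x).
Poisson probabilities:
  f_1 = 0.0997921
  f_2 = 0.0688137
  f_3 = 0.0012131
Weight by the priors:
  w_1·f_1 = 0.44 × 0.0997921 = 0.0439085
  w_2·f_2 = 0.10 × 0.0688137 = 0.00688137
  w_3·f_3 = 0.46 × 0.0012131 = 0.000558027
Sum: 0.0439085 + 0.00688137 + 0.000558027 = 0.0513479
So the posterior for Component 2 is 0.00688137 / 0.0513479 ≈ 0.134.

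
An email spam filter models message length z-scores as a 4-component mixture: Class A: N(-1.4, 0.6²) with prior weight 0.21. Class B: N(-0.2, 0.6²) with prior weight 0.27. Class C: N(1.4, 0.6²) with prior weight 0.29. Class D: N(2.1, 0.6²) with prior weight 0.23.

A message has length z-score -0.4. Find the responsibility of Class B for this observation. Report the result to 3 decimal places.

0.821

P(component k | x) = w_k·f_k(x) / marginal(x), where marginal(x) = Σ_j w_j·f_j(x).
Component likelihoods at x = -0.4:
  p_A = 0.165795
  p_B = 0.628972
  p_C = 0.00738641
  p_D = 0.000112938
Weight by the priors:
  w_A·p_A = 0.21 × 0.165795 = 0.034817
  w_B·p_B = 0.27 × 0.628972 = 0.169822
  w_C·p_C = 0.29 × 0.00738641 = 0.00214206
  w_D·p_D = 0.23 × 0.000112938 = 2.59758e-05
Denominator: 0.034817 + 0.169822 + 0.00214206 + 2.59758e-05 = 0.206807
P(Class B | the observation) ≈ 0.821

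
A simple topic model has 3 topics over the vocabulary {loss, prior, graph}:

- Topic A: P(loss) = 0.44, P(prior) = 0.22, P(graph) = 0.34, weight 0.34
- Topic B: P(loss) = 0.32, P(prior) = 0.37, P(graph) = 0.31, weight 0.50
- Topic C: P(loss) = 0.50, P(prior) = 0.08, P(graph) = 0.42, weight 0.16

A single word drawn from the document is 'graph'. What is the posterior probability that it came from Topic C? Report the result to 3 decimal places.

Apply Bayes' rule: the posterior for each component is proportional to its prior times its likelihood at x.
Categorical probabilities:
  L_A = P(graph | comp) = 0.34
  L_B = P(graph | comp) = 0.31
  L_C = P(graph | comp) = 0.42
Unnormalised posteriors:
  P(Z=A)·L_A = 0.34 × 0.34 = 0.1156
  P(Z=B)·L_B = 0.50 × 0.31 = 0.155
  P(Z=C)·L_C = 0.16 × 0.42 = 0.0672
Normaliser: 0.1156 + 0.155 + 0.0672 = 0.3378
P(Topic C | the observation) = 0.0672 / 0.3378 ≈ 0.199

0.199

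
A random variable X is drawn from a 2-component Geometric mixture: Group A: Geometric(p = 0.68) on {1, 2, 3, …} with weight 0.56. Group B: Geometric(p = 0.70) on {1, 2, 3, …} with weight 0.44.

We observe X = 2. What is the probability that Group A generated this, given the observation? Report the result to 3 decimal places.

0.569

By Bayes' theorem, P(k | x) = π_k f_k(x) / Σ_j π_j f_j(x).
Geometric probabilities:
  f_A = 0.68·(1−0.68)^1 = 0.68·0.32 = 0.2176
  f_B = 0.70·(1−0.70)^1 = 0.70·0.3 = 0.21
Multiply by the mixture weights:
  π_A·f_A = 0.56 × 0.2176 = 0.121856
  π_B·f_B = 0.44 × 0.21 = 0.0924
Marginal: 0.121856 + 0.0924 = 0.214256
Responsibility of Group A: 0.121856 / 0.214256 ≈ 0.569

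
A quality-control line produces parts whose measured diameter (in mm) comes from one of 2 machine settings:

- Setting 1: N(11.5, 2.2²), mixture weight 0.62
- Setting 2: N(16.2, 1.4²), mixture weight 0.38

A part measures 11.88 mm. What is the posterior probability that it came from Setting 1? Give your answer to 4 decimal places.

Posterior ∝ prior × likelihood, so P(k | x) ∝ w_k f_k(x); normalise over all components.
Component likelihoods at x = 11.88 mm:
  p_1 = 0.178652
  p_2 = 0.00243885
Weight by the priors:
  w_1·p_1 = 0.62 × 0.178652 = 0.110764
  w_2·p_2 = 0.38 × 0.00243885 = 0.000926764
Evidence: 0.110764 + 0.000926764 = 0.111691
P(Setting 1 | 11.88 mm) ≈ 0.9917

0.9917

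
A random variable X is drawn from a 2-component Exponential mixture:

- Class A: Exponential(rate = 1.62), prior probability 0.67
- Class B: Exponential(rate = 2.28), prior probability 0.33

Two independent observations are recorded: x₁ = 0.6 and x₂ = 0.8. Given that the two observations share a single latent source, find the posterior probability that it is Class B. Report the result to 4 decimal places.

By Bayes' theorem, P(k | x) = π_k f_k(x) / Σ_j π_j f_j(x).
Since both observations come from the same component, the likelihood for component k is f_k(x₁)·f_k(x₂).
  f_A = [0.612888] × [0.443271] = 0.271675
  f_B = [0.580524] × [0.367944] = 0.2136
Unnormalised posteriors:
  π_A·f_A = 0.67 × 0.271675 = 0.182022
  π_B·f_B = 0.33 × 0.2136 = 0.0704881
Normaliser: 0.182022 + 0.0704881 = 0.252511
Responsibility of Class B: 0.0704881 / 0.252511 ≈ 0.2791

0.2791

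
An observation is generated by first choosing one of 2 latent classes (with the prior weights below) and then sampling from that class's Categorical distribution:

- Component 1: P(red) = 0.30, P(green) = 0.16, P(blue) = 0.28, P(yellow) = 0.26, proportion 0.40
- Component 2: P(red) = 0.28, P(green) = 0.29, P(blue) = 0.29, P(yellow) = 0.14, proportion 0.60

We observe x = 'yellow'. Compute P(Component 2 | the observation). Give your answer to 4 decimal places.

0.4468

P(component k | x) = P(Z=k)·f_k(x) / marginal(x), where marginal(x) = Σ_j P(Z=j)·f_j(x).
Categorical probabilities:
  L_1 = P(yellow | comp) = 0.26
  L_2 = P(yellow | comp) = 0.14
Multiply by the mixture weights:
  P(Z=1)·L_1 = 0.40 × 0.26 = 0.104
  P(Z=2)·L_2 = 0.60 × 0.14 = 0.084
Denominator: 0.104 + 0.084 = 0.188
Responsibility of Component 2: 0.084 / 0.188 ≈ 0.4468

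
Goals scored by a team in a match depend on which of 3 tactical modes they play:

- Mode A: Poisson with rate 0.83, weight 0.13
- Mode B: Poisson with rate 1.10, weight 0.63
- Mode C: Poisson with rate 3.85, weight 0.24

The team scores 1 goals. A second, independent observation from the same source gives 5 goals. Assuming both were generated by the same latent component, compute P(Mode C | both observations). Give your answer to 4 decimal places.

Posterior ∝ prior × likelihood, so P(k | x) ∝ π_k f_k(x); normalise over all components.
Since both observations come from the same component, the likelihood for component k is f_k(x₁)·f_k(x₂).
  L_A = [e^(−0.83)·0.83^1/1! = 0.361921] × [0.00143135] = 0.000518034
  L_B = [e^(−1.10)·1.10^1/1! = 0.366158] × [0.00446744] = 0.00163579
  L_C = [e^(−3.85)·3.85^1/1! = 0.081927] × [0.149999] = 0.012289
Multiply by the mixture weights:
  π_A·L_A = 0.13 × 0.000518034 = 6.73445e-05
  π_B·L_B = 0.63 × 0.00163579 = 0.00103055
  π_C·L_C = 0.24 × 0.012289 = 0.00294935
Marginal: 6.73445e-05 + 0.00103055 + 0.00294935 = 0.00404724
P(Mode C | data) ≈ 0.7287

0.7287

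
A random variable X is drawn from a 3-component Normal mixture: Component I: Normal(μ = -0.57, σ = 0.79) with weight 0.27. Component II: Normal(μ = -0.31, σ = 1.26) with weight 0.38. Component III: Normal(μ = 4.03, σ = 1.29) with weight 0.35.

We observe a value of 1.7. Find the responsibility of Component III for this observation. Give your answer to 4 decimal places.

The responsibility of component k is w_k f_k(x) divided by Σ_j w_j f_j(x).
Evaluate each component's likelihood at the observed value:
  f_I = 0.0081358
  f_II = 0.0887047
  f_III = 0.0605211
Prior × likelihood for each component:
  w_I·f_I = 0.27 × 0.0081358 = 0.00219667
  w_II·f_II = 0.38 × 0.0887047 = 0.0337078
  w_III·f_III = 0.35 × 0.0605211 = 0.0211824
Denominator: 0.00219667 + 0.0337078 + 0.0211824 = 0.0570868
P(Component III | data) = 0.0211824 / 0.0570868 ≈ 0.3711

0.3711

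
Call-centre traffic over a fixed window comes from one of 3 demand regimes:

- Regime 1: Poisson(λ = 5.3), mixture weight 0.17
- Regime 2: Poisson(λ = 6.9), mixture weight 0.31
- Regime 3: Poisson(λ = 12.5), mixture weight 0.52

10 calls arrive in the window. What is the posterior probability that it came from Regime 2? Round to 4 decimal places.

P(component k | x) = π_k·f_k(x) / marginal(x), where marginal(x) = Σ_j π_j·f_j(x).
Evaluate each component's likelihood at the observed value:
  L_1 = e^(−5.3)·5.3^10/10! = 0.0240566
  L_2 = e^(−6.9)·6.9^10/10! = 0.0679354
  L_3 = e^(−12.5)·12.5^10/10! = 0.0956436
Prior × likelihood for each component:
  π_1·L_1 = 0.17 × 0.0240566 = 0.00408963
  π_2·L_2 = 0.31 × 0.0679354 = 0.02106
  π_3·L_3 = 0.52 × 0.0956436 = 0.0497347
Normaliser: 0.00408963 + 0.02106 + 0.0497347 = 0.0748843
P(Regime 2 | data) = 0.02106 / 0.0748843 ≈ 0.2812

0.2812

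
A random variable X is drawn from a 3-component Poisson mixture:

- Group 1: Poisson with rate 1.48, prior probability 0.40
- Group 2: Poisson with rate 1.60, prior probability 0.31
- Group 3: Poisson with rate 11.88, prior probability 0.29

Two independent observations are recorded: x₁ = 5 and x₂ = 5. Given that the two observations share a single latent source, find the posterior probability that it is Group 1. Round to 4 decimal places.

By Bayes' theorem, P(k | x) = π_k f_k(x) / Σ_j π_j f_j(x).
Since both observations come from the same component, the likelihood for component k is f_k(x₁)·f_k(x₂).
  f_1 = [0.0134701] × [0.0134701] = 0.000181444
  f_2 = [0.017642] × [0.017642] = 0.00031124
  f_3 = [0.013661] × [0.013661] = 0.000186623
Multiply by the mixture weights:
  π_1·f_1 = 0.40 × 0.000181444 = 7.25777e-05
  π_2·f_2 = 0.31 × 0.00031124 = 9.64843e-05
  π_3·f_3 = 0.29 × 0.000186623 = 5.41207e-05
Sum: 7.25777e-05 + 9.64843e-05 + 5.41207e-05 = 0.000223183
So the posterior for Group 1 is 7.25777e-05 / 0.000223183 ≈ 0.3252.

0.3252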